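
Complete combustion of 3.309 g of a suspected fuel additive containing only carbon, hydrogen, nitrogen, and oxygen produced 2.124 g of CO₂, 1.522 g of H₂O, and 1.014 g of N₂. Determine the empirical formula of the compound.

mol C = 2.124 g CO₂ ÷ 44.009 g/mol = 0.048263 mol
mol H = 2 × 1.522 g H₂O ÷ 18.015 g/mol = 0.16897 mol
mol N = 2 × 1.014 g N₂ ÷ 28.014 g/mol = 0.072392 mol
mass O = 3.309 − (0.57969 + 0.17032 + 1.0140) = 1.5450 g → mol O = 1.5450 ÷ 15.999 = 0.096568 mol
Divide by the smallest (0.048263 mol): C 1.000, H 3.501, N 1.500, O 2.001
Multiplying each by 2 gives whole numbers: C 2.00, H 7.00, N 3.00, O 4.00

C2H7N3O4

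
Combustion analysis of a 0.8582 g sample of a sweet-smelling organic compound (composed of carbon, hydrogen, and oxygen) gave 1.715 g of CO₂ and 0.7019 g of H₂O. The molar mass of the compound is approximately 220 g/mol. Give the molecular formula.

mol C = 1.715 g CO₂ ÷ 44.009 g/mol = 0.038969 mol
mol H = 2 × 0.7019 g H₂O ÷ 18.015 g/mol = 0.077924 mol
mass O = 0.8582 − (0.46806 + 0.078547) = 0.31159 g → mol O = 0.31159 ÷ 15.999 = 0.019476 mol
Divide by the smallest (0.019476 mol): C 2.001, H 4.001, O 1.000
Empirical formula: C2H4O
Empirical-formula mass = 44.05 g/mol; 220 ÷ 44.05 ≈ 5, so the molecular formula is C10H20O5.

C10H20O5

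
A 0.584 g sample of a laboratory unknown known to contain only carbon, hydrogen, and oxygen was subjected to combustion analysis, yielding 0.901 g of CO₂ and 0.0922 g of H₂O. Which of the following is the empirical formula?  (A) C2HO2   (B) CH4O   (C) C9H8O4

(A) C2HO2

mol C = 0.901 g CO₂ ÷ 44.009 g/mol = 0.02047 mol
mol H = 2 × 0.0922 g H₂O ÷ 18.015 g/mol = 0.01024 mol
mass O = 0.584 − (0.2459 + 0.01032) = 0.3278 g → mol O = 0.3278 ÷ 15.999 = 0.02049 mol
Divide by the smallest (0.01024 mol): C 2.000, H 1.000, O 2.002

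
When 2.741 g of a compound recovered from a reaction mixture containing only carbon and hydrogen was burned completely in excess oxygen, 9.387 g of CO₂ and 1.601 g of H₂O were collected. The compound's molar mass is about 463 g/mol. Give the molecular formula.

C36H30

mol C = 9.387 g CO₂ ÷ 44.009 g/mol = 0.21330 mol
mol H = 2 × 1.601 g H₂O ÷ 18.015 g/mol = 0.17774 mol
Divide by the smallest (0.17774 mol): C 1.200, H 1.000
Multiplying each by 5 gives whole numbers: C 6.00, H 5.00
Empirical formula: C6H5
Empirical-formula mass = 77.11 g/mol; 463 ÷ 77.11 ≈ 6, so the molecular formula is C36H30.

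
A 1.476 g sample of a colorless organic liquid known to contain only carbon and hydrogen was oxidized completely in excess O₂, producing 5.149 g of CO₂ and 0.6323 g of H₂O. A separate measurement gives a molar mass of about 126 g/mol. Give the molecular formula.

C10H6

mol C = 5.149 g CO₂ ÷ 44.009 g/mol = 0.11700 mol
mol H = 2 × 0.6323 g H₂O ÷ 18.015 g/mol = 0.070197 mol
Divide by the smallest (0.070197 mol): C 1.667, H 1.000
Multiplying each by 3 gives whole numbers: C 5.00, H 3.00
Empirical formula: C5H3
Empirical-formula mass = 63.08 g/mol; 126 ÷ 63.08 ≈ 2, so the molecular formula is C10H6.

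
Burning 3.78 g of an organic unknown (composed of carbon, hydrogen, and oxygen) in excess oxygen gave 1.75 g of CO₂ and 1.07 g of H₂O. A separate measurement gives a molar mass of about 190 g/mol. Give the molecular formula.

mol C = 1.75 g CO₂ ÷ 44.009 g/mol = 0.03976 mol
mol H = 2 × 1.07 g H₂O ÷ 18.015 g/mol = 0.1188 mol
mass O = 3.78 − (0.4776 + 0.1197) = 3.183 g → mol O = 3.183 ÷ 15.999 = 0.1989 mol
Divide by the smallest (0.03976 mol): C 1.000, H 2.987, O 5.003
Empirical formula: CH3O5
Empirical-formula mass = 95.03 g/mol; 190 ÷ 95.03 ≈ 2, so the molecular formula is C2H6O10.

C2H6O10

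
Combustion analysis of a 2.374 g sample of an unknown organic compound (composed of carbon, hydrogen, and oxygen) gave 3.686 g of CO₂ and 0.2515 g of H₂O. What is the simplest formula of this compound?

C3HO3

mol C = 3.686 g CO₂ ÷ 44.009 g/mol = 0.083756 mol
mol H = 2 × 0.2515 g H₂O ÷ 18.015 g/mol = 0.027921 mol
mass O = 2.374 − (1.0060 + 0.028145) = 1.3399 g → mol O = 1.3399 ÷ 15.999 = 0.083747 mol
Divide by the smallest (0.027921 mol): C 3.000, H 1.000, O 2.999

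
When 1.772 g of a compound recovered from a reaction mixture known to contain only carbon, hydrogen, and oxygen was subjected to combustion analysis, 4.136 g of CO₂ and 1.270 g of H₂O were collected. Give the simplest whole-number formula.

mol C = 4.136 g CO₂ ÷ 44.009 g/mol = 0.093981 mol
mol H = 2 × 1.270 g H₂O ÷ 18.015 g/mol = 0.14099 mol
mass O = 1.772 − (1.1288 + 0.14212) = 0.50108 g → mol O = 0.50108 ÷ 15.999 = 0.031319 mol
Divide by the smallest (0.031319 mol): C 3.001, H 4.502, O 1.000
Multiplying each by 2 gives whole numbers: C 6.00, H 9.00, O 2.00

C6H9O2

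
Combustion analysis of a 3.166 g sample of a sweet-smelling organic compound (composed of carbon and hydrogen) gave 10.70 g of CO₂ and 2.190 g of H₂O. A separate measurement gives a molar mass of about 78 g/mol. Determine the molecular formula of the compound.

C6H6

mol C = 10.70 g CO₂ ÷ 44.009 g/mol = 0.24313 mol
mol H = 2 × 2.190 g H₂O ÷ 18.015 g/mol = 0.24313 mol
Divide by the smallest (0.24313 mol): C 1.000, H 1.000
Empirical formula: CH
Empirical-formula mass = 13.02 g/mol; 78 ÷ 13.02 ≈ 6, so the molecular formula is C6H6.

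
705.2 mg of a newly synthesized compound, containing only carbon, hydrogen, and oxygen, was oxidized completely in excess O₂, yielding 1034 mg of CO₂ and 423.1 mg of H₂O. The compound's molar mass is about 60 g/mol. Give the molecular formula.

mol C = 1.034 g CO₂ ÷ 44.009 g/mol = 0.023495 mol
mol H = 2 × 0.4231 g H₂O ÷ 18.015 g/mol = 0.046972 mol
mass O = 0.7052 − (0.28220 + 0.047348) = 0.37565 g → mol O = 0.37565 ÷ 15.999 = 0.023480 mol
Divide by the smallest (0.023480 mol): C 1.001, H 2.001, O 1.000
Empirical formula: CH2O
Empirical-formula mass = 30.03 g/mol; 60 ÷ 30.03 ≈ 2, so the molecular formula is C2H4O2.

C2H4O2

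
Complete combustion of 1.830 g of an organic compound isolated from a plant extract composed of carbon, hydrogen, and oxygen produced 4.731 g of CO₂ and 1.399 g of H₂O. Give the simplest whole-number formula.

mol C = 4.731 g CO₂ ÷ 44.009 g/mol = 0.10750 mol
mol H = 2 × 1.399 g H₂O ÷ 18.015 g/mol = 0.15532 mol
mass O = 1.830 − (1.2912 + 0.15656) = 0.38225 g → mol O = 0.38225 ÷ 15.999 = 0.023892 mol
Divide by the smallest (0.023892 mol): C 4.499, H 6.501, O 1.000
Multiplying each by 2 gives whole numbers: C 9.00, H 13.00, O 2.00

C9H13O2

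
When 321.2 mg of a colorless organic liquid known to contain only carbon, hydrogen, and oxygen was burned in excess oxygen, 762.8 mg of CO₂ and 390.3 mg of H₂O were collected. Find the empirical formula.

mol C = 0.7628 g CO₂ ÷ 44.009 g/mol = 0.017333 mol
mol H = 2 × 0.3903 g H₂O ÷ 18.015 g/mol = 0.043331 mol
mass O = 0.3212 − (0.20818 + 0.043677) = 0.069338 g → mol O = 0.069338 ÷ 15.999 = 0.0043339 mol
Divide by the smallest (0.0043339 mol): C 3.999, H 9.998, O 1.000

C4H10O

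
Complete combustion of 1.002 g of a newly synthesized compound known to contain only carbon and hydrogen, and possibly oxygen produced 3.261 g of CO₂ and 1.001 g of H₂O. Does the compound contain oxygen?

no

mol C = 3.261 g CO₂ ÷ 44.009 g/mol = 0.074098 mol
mol H = 2 × 1.001 g H₂O ÷ 18.015 g/mol = 0.11113 mol
C and H together account for 1.0020 g — essentially the entire 1.002 g sample — so the compound contains no oxygen.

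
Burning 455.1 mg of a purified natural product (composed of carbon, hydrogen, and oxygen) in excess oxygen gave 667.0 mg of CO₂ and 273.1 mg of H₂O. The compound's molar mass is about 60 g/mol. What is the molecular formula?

mol C = 0.6670 g CO₂ ÷ 44.009 g/mol = 0.015156 mol
mol H = 2 × 0.2731 g H₂O ÷ 18.015 g/mol = 0.030319 mol
mass O = 0.4551 − (0.18204 + 0.030562) = 0.24250 g → mol O = 0.24250 ÷ 15.999 = 0.015157 mol
Divide by the smallest (0.015156 mol): C 1.000, H 2.000, O 1.000
Empirical formula: CH2O
Empirical-formula mass = 30.03 g/mol; 60 ÷ 30.03 ≈ 2, so the molecular formula is C2H4O2.

C2H4O2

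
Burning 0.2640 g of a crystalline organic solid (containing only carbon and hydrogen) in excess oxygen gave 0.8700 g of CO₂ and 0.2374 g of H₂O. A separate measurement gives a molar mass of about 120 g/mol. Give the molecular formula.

mol C = 0.8700 g CO₂ ÷ 44.009 g/mol = 0.019769 mol
mol H = 2 × 0.2374 g H₂O ÷ 18.015 g/mol = 0.026356 mol
Divide by the smallest (0.019769 mol): C 1.000, H 1.333
Multiplying each by 3 gives whole numbers: C 3.00, H 4.00
Empirical formula: C3H4
Empirical-formula mass = 40.06 g/mol; 120 ÷ 40.06 ≈ 3, so the molecular formula is C9H12.

C9H12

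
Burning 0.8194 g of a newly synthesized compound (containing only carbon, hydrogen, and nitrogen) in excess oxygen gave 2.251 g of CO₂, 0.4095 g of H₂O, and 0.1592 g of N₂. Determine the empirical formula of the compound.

mol C = 2.251 g CO₂ ÷ 44.009 g/mol = 0.051149 mol
mol H = 2 × 0.4095 g H₂O ÷ 18.015 g/mol = 0.045462 mol
mol N = 2 × 0.1592 g N₂ ÷ 28.014 g/mol = 0.011366 mol
Divide by the smallest (0.011366 mol): C 4.500, H 4.000, N 1.000
Multiplying each by 2 gives whole numbers: C 9.00, H 8.00, N 2.00

C9H8N2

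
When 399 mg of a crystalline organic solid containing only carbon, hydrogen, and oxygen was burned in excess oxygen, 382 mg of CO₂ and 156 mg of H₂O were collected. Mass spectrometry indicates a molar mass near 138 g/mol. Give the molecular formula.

mol C = 0.382 g CO₂ ÷ 44.009 g/mol = 0.008680 mol
mol H = 2 × 0.156 g H₂O ÷ 18.015 g/mol = 0.01732 mol
mass O = 0.399 − (0.1043 + 0.01746) = 0.2773 g → mol O = 0.2773 ÷ 15.999 = 0.01733 mol
Divide by the smallest (0.008680 mol): C 1.000, H 1.995, O 1.997
Empirical formula: CH2O2
Empirical-formula mass = 46.02 g/mol; 138 ÷ 46.02 ≈ 3, so the molecular formula is C3H6O6.

C3H6O6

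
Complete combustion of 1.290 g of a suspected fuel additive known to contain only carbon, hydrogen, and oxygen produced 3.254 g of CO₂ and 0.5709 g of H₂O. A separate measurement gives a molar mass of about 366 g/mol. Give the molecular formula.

C21H18O6

mol C = 3.254 g CO₂ ÷ 44.009 g/mol = 0.073939 mol
mol H = 2 × 0.5709 g H₂O ÷ 18.015 g/mol = 0.063381 mol
mass O = 1.290 − (0.88809 + 0.063888) = 0.33803 g → mol O = 0.33803 ÷ 15.999 = 0.021128 mol
Divide by the smallest (0.021128 mol): C 3.500, H 3.000, O 1.000
Multiplying each by 2 gives whole numbers: C 7.00, H 6.00, O 2.00
Empirical formula: C7H6O2
Empirical-formula mass = 122.12 g/mol; 366 ÷ 122.12 ≈ 3, so the molecular formula is C21H18O6.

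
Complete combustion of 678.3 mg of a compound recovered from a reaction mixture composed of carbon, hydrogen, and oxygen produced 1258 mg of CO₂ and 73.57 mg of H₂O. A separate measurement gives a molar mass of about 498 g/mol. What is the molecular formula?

mol C = 1.258 g CO₂ ÷ 44.009 g/mol = 0.028585 mol
mol H = 2 × 0.07357 g H₂O ÷ 18.015 g/mol = 0.0081676 mol
mass O = 0.6783 − (0.34334 + 0.0082330) = 0.32673 g → mol O = 0.32673 ÷ 15.999 = 0.020422 mol
Divide by the smallest (0.0081676 mol): C 3.500, H 1.000, O 2.500
Multiplying each by 2 gives whole numbers: C 7.00, H 2.00, O 5.00
Empirical formula: C7H2O5
Empirical-formula mass = 166.09 g/mol; 498 ÷ 166.09 ≈ 3, so the molecular formula is C21H6O15.

C21H6O15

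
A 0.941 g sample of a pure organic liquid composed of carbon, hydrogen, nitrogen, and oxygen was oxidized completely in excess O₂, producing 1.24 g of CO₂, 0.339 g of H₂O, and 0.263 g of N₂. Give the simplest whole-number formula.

C3H4N2O2

mol C = 1.24 g CO₂ ÷ 44.009 g/mol = 0.02818 mol
mol H = 2 × 0.339 g H₂O ÷ 18.015 g/mol = 0.03764 mol
mol N = 2 × 0.263 g N₂ ÷ 28.014 g/mol = 0.01878 mol
mass O = 0.941 − (0.3384 + 0.03794 + 0.2630) = 0.3016 g → mol O = 0.3016 ÷ 15.999 = 0.01885 mol
Divide by the smallest (0.01878 mol): C 1.501, H 2.004, N 1.000, O 1.004
Multiplying each by 2 gives whole numbers: C 3.00, H 4.01, N 2.00, O 2.01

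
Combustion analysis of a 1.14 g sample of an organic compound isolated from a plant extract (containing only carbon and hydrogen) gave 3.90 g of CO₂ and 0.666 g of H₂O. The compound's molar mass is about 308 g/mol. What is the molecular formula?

C24H20

mol C = 3.90 g CO₂ ÷ 44.009 g/mol = 0.08862 mol
mol H = 2 × 0.666 g H₂O ÷ 18.015 g/mol = 0.07394 mol
Divide by the smallest (0.07394 mol): C 1.199, H 1.000
Multiplying each by 5 gives whole numbers: C 5.99, H 5.00
Empirical formula: C6H5
Empirical-formula mass = 77.11 g/mol; 308 ÷ 77.11 ≈ 4, so the molecular formula is C24H20.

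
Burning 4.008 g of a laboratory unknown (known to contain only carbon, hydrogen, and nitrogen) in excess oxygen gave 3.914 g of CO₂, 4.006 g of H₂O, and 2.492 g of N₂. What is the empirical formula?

CH5N2

mol C = 3.914 g CO₂ ÷ 44.009 g/mol = 0.088936 mol
mol H = 2 × 4.006 g H₂O ÷ 18.015 g/mol = 0.44474 mol
mol N = 2 × 2.492 g N₂ ÷ 28.014 g/mol = 0.17791 mol
Divide by the smallest (0.088936 mol): C 1.000, H 5.001, N 2.000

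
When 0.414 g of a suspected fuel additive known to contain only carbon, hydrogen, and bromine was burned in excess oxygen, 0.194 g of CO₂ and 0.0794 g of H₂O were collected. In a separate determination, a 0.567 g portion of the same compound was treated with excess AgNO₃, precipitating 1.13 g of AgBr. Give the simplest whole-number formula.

CH2Br

mol C = 0.194 g CO₂ ÷ 44.009 g/mol = 0.004408 mol
mol H = 2 × 0.0794 g H₂O ÷ 18.015 g/mol = 0.008815 mol
From the AgBr data: mol Br per gram of compound = (1.13 ÷ 187.772) ÷ 0.567 = 0.01061 mol/g, so in the 0.414 g combustion sample mol Br = 0.004394 mol
Divide by the smallest (0.004394 mol): C 1.003, H 2.006, Br 1.000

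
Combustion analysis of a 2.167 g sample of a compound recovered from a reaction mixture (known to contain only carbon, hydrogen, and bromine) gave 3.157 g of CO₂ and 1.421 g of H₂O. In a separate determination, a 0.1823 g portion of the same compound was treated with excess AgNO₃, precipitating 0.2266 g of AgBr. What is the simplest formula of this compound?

C5H11Br

mol C = 3.157 g CO₂ ÷ 44.009 g/mol = 0.071735 mol
mol H = 2 × 1.421 g H₂O ÷ 18.015 g/mol = 0.15776 mol
From the AgBr data: mol Br per gram of compound = (0.2266 ÷ 187.772) ÷ 0.1823 = 0.0066198 mol/g, so in the 2.167 g combustion sample mol Br = 0.014345 mol
Divide by the smallest (0.014345 mol): C 5.001, H 10.997, Br 1.000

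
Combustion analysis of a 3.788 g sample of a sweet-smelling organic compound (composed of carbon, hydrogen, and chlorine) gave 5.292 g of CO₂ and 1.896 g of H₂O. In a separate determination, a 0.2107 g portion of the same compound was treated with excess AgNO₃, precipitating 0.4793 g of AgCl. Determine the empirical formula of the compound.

mol C = 5.292 g CO₂ ÷ 44.009 g/mol = 0.12025 mol
mol H = 2 × 1.896 g H₂O ÷ 18.015 g/mol = 0.21049 mol
From the AgCl data: mol Cl per gram of compound = (0.4793 ÷ 143.318) ÷ 0.2107 = 0.015872 mol/g, so in the 3.788 g combustion sample mol Cl = 0.060125 mol
Divide by the smallest (0.060125 mol): C 2.000, H 3.501, Cl 1.000
Multiplying each by 2 gives whole numbers: C 4.00, H 7.00, Cl 2.00

C4H7Cl2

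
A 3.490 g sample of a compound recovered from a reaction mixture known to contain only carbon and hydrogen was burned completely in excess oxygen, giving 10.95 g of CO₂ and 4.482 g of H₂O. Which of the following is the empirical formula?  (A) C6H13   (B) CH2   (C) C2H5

(B) CH2

mol C = 10.95 g CO₂ ÷ 44.009 g/mol = 0.24881 mol
mol H = 2 × 4.482 g H₂O ÷ 18.015 g/mol = 0.49759 mol
Divide by the smallest (0.24881 mol): C 1.000, H 2.000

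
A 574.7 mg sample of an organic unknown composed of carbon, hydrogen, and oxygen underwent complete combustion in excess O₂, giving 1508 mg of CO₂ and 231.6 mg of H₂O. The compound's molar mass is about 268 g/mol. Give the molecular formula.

C16H12O4

mol C = 1.508 g CO₂ ÷ 44.009 g/mol = 0.034266 mol
mol H = 2 × 0.2316 g H₂O ÷ 18.015 g/mol = 0.025712 mol
mass O = 0.5747 − (0.41157 + 0.025918) = 0.13722 g → mol O = 0.13722 ÷ 15.999 = 0.0085766 mol
Divide by the smallest (0.0085766 mol): C 3.995, H 2.998, O 1.000
Empirical formula: C4H3O
Empirical-formula mass = 67.07 g/mol; 268 ÷ 67.07 ≈ 4, so the molecular formula is C16H12O4.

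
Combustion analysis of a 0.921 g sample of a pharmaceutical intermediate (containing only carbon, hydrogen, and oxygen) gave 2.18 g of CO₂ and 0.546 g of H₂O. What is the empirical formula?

C9H11O3

mol C = 2.18 g CO₂ ÷ 44.009 g/mol = 0.04954 mol
mol H = 2 × 0.546 g H₂O ÷ 18.015 g/mol = 0.06062 mol
mass O = 0.921 − (0.5950 + 0.06110) = 0.2649 g → mol O = 0.2649 ÷ 15.999 = 0.01656 mol
Divide by the smallest (0.01656 mol): C 2.991, H 3.661, O 1.000
Multiplying each by 3 gives whole numbers: C 8.97, H 10.98, O 3.00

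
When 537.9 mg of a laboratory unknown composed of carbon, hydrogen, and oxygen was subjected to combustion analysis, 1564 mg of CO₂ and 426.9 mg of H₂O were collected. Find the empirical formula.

mol C = 1.564 g CO₂ ÷ 44.009 g/mol = 0.035538 mol
mol H = 2 × 0.4269 g H₂O ÷ 18.015 g/mol = 0.047394 mol
mass O = 0.5379 − (0.42685 + 0.047773) = 0.063278 g → mol O = 0.063278 ÷ 15.999 = 0.0039551 mol
Divide by the smallest (0.0039551 mol): C 8.985, H 11.983, O 1.000

C9H12O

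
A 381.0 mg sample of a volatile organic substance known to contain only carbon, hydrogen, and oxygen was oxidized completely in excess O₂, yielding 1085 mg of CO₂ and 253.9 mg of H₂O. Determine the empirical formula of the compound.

mol C = 1.085 g CO₂ ÷ 44.009 g/mol = 0.024654 mol
mol H = 2 × 0.2539 g H₂O ÷ 18.015 g/mol = 0.028188 mol
mass O = 0.3810 − (0.29612 + 0.028413) = 0.056467 g → mol O = 0.056467 ÷ 15.999 = 0.0035294 mol
Divide by the smallest (0.0035294 mol): C 6.985, H 7.986, O 1.000

C7H8O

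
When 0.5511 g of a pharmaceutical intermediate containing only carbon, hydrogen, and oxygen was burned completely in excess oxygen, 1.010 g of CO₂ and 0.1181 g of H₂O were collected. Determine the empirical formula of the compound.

mol C = 1.010 g CO₂ ÷ 44.009 g/mol = 0.022950 mol
mol H = 2 × 0.1181 g H₂O ÷ 18.015 g/mol = 0.013111 mol
mass O = 0.5511 − (0.27565 + 0.013216) = 0.26223 g → mol O = 0.26223 ÷ 15.999 = 0.016391 mol
Divide by the smallest (0.013111 mol): C 1.750, H 1.000, O 1.250
Multiplying each by 4 gives whole numbers: C 7.00, H 4.00, O 5.00

C7H4O5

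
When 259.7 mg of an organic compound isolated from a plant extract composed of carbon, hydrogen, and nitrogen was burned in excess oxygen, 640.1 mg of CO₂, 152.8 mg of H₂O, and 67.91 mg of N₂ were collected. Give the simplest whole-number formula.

C6H7N2

mol C = 0.6401 g CO₂ ÷ 44.009 g/mol = 0.014545 mol
mol H = 2 × 0.1528 g H₂O ÷ 18.015 g/mol = 0.016964 mol
mol N = 2 × 0.06791 g N₂ ÷ 28.014 g/mol = 0.0048483 mol
Divide by the smallest (0.0048483 mol): C 3.000, H 3.499, N 1.000
Multiplying each by 2 gives whole numbers: C 6.00, H 7.00, N 2.00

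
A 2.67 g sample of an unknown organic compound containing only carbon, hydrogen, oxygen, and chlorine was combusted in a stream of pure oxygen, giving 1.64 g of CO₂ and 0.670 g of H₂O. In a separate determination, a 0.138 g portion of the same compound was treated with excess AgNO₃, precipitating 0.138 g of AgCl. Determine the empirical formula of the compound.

mol C = 1.64 g CO₂ ÷ 44.009 g/mol = 0.03727 mol
mol H = 2 × 0.670 g H₂O ÷ 18.015 g/mol = 0.07438 mol
From the AgCl data: mol Cl per gram of compound = (0.138 ÷ 143.318) ÷ 0.138 = 0.006977 mol/g, so in the 2.67 g combustion sample mol Cl = 0.01863 mol
mass O = 2.67 − (0.4476 + 0.07498 + 0.6604) = 1.487 g → mol O = 1.487 ÷ 15.999 = 0.09294 mol
Divide by the smallest (0.01863 mol): C 2.000, H 3.993, Cl 1.000, O 4.989

C2H4ClO5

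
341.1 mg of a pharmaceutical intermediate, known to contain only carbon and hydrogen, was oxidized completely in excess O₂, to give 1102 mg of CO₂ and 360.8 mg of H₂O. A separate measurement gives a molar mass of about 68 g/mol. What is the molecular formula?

C5H8

mol C = 1.102 g CO₂ ÷ 44.009 g/mol = 0.025040 mol
mol H = 2 × 0.3608 g H₂O ÷ 18.015 g/mol = 0.040056 mol
Divide by the smallest (0.025040 mol): C 1.000, H 1.600
Multiplying each by 5 gives whole numbers: C 5.00, H 8.00
Empirical formula: C5H8
Empirical-formula mass = 68.12 g/mol; 68 ÷ 68.12 ≈ 1, so the molecular formula is C5H8.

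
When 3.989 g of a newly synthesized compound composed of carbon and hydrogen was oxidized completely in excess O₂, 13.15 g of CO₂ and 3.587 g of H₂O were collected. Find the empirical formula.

C3H4

mol C = 13.15 g CO₂ ÷ 44.009 g/mol = 0.29880 mol
mol H = 2 × 3.587 g H₂O ÷ 18.015 g/mol = 0.39822 mol
Divide by the smallest (0.29880 mol): C 1.000, H 1.333
Multiplying each by 3 gives whole numbers: C 3.00, H 4.00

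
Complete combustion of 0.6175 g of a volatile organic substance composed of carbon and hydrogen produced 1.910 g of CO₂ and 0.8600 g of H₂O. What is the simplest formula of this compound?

mol C = 1.910 g CO₂ ÷ 44.009 g/mol = 0.043400 mol
mol H = 2 × 0.8600 g H₂O ÷ 18.015 g/mol = 0.095476 mol
Divide by the smallest (0.043400 mol): C 1.000, H 2.200
Multiplying each by 5 gives whole numbers: C 5.00, H 11.00

C5H11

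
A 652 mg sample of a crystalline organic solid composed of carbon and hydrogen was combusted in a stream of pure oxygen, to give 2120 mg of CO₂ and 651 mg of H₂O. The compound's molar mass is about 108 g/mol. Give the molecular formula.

mol C = 2.12 g CO₂ ÷ 44.009 g/mol = 0.04817 mol
mol H = 2 × 0.651 g H₂O ÷ 18.015 g/mol = 0.07227 mol
Divide by the smallest (0.04817 mol): C 1.000, H 1.500
Multiplying each by 2 gives whole numbers: C 2.00, H 3.00
Empirical formula: C2H3
Empirical-formula mass = 27.05 g/mol; 108 ÷ 27.05 ≈ 4, so the molecular formula is C8H12.

C8H12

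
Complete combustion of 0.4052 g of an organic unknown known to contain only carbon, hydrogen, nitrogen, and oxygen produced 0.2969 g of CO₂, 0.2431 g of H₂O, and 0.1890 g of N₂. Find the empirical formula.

mol C = 0.2969 g CO₂ ÷ 44.009 g/mol = 0.0067463 mol
mol H = 2 × 0.2431 g H₂O ÷ 18.015 g/mol = 0.026989 mol
mol N = 2 × 0.1890 g N₂ ÷ 28.014 g/mol = 0.013493 mol
mass O = 0.4052 − (0.081030 + 0.027205 + 0.18900) = 0.10797 g → mol O = 0.10797 ÷ 15.999 = 0.0067482 mol
Divide by the smallest (0.0067463 mol): C 1.000, H 4.000, N 2.000, O 1.000

CH4N2O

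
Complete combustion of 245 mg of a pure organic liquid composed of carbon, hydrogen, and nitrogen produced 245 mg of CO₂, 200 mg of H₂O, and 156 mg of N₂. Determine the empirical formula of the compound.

mol C = 0.245 g CO₂ ÷ 44.009 g/mol = 0.005567 mol
mol H = 2 × 0.200 g H₂O ÷ 18.015 g/mol = 0.02220 mol
mol N = 2 × 0.156 g N₂ ÷ 28.014 g/mol = 0.01114 mol
Divide by the smallest (0.005567 mol): C 1.000, H 3.988, N 2.001

CH4N2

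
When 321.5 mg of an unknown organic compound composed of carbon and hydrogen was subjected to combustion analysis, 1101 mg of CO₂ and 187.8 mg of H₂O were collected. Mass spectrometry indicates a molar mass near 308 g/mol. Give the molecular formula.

C24H20

mol C = 1.101 g CO₂ ÷ 44.009 g/mol = 0.025018 mol
mol H = 2 × 0.1878 g H₂O ÷ 18.015 g/mol = 0.020849 mol
Divide by the smallest (0.020849 mol): C 1.200, H 1.000
Multiplying each by 5 gives whole numbers: C 6.00, H 5.00
Empirical formula: C6H5
Empirical-formula mass = 77.11 g/mol; 308 ÷ 77.11 ≈ 4, so the molecular formula is C24H20.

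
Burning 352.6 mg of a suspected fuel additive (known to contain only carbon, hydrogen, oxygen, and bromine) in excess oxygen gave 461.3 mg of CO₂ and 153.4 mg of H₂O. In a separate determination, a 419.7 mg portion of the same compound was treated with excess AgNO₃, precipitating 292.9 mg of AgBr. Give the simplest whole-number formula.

mol C = 0.4613 g CO₂ ÷ 44.009 g/mol = 0.010482 mol
mol H = 2 × 0.1534 g H₂O ÷ 18.015 g/mol = 0.017030 mol
From the AgBr data: mol Br per gram of compound = (0.2929 ÷ 187.772) ÷ 0.4197 = 0.0037166 mol/g, so in the 0.3526 g combustion sample mol Br = 0.0013105 mol
mass O = 0.3526 − (0.12590 + 0.017166 + 0.10471) = 0.10482 g → mol O = 0.10482 ÷ 15.999 = 0.0065518 mol
Divide by the smallest (0.0013105 mol): C 7.999, H 12.995, Br 1.000, O 5.000

C8H13BrO5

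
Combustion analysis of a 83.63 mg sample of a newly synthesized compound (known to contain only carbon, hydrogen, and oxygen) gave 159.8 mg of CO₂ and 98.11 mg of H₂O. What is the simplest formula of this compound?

C2H6O

mol C = 0.1598 g CO₂ ÷ 44.009 g/mol = 0.0036311 mol
mol H = 2 × 0.09811 g H₂O ÷ 18.015 g/mol = 0.010892 mol
mass O = 0.08363 − (0.043613 + 0.010979) = 0.029038 g → mol O = 0.029038 ÷ 15.999 = 0.0018150 mol
Divide by the smallest (0.0018150 mol): C 2.001, H 6.001, O 1.000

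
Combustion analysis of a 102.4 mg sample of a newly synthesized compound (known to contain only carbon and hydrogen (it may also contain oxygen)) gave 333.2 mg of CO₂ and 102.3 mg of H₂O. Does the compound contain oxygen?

no

mol C = 0.3332 g CO₂ ÷ 44.009 g/mol = 0.0075712 mol
mol H = 2 × 0.1023 g H₂O ÷ 18.015 g/mol = 0.011357 mol
C and H together account for 0.10239 g — essentially the entire 0.1024 g sample — so the compound contains no oxygen.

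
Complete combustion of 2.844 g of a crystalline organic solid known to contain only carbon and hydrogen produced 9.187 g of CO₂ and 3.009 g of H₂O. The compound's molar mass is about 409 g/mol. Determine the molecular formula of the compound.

C30H48

mol C = 9.187 g CO₂ ÷ 44.009 g/mol = 0.20875 mol
mol H = 2 × 3.009 g H₂O ÷ 18.015 g/mol = 0.33405 mol
Divide by the smallest (0.20875 mol): C 1.000, H 1.600
Multiplying each by 5 gives whole numbers: C 5.00, H 8.00
Empirical formula: C5H8
Empirical-formula mass = 68.12 g/mol; 409 ÷ 68.12 ≈ 6, so the molecular formula is C30H48.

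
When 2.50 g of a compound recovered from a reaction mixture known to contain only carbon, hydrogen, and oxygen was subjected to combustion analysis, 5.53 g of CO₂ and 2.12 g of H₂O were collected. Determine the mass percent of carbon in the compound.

60.4%

mol C = 5.53 g CO₂ ÷ 44.009 g/mol = 0.1257 mol
mol H = 2 × 2.12 g H₂O ÷ 18.015 g/mol = 0.2354 mol
mass O = 2.50 − (1.509 + 0.2372) = 0.7535 g → mol O = 0.7535 ÷ 15.999 = 0.04710 mol
mass % C = 1.509 g ÷ 2.50 g × 100%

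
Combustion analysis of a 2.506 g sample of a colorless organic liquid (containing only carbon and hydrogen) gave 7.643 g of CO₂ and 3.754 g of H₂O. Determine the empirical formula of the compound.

mol C = 7.643 g CO₂ ÷ 44.009 g/mol = 0.17367 mol
mol H = 2 × 3.754 g H₂O ÷ 18.015 g/mol = 0.41676 mol
Divide by the smallest (0.17367 mol): C 1.000, H 2.400
Multiplying each by 5 gives whole numbers: C 5.00, H 12.00

C5H12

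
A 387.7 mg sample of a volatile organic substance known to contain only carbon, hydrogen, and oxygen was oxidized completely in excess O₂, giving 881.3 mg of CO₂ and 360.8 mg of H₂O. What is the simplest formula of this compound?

mol C = 0.8813 g CO₂ ÷ 44.009 g/mol = 0.020025 mol
mol H = 2 × 0.3608 g H₂O ÷ 18.015 g/mol = 0.040056 mol
mass O = 0.3877 − (0.24053 + 0.040376) = 0.10680 g → mol O = 0.10680 ÷ 15.999 = 0.0066753 mol
Divide by the smallest (0.0066753 mol): C 3.000, H 6.001, O 1.000

C3H6O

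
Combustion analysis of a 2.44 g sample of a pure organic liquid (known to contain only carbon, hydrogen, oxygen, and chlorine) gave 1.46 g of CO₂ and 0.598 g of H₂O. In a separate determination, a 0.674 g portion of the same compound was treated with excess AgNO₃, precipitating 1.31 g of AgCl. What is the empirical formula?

C2H4Cl2O3

mol C = 1.46 g CO₂ ÷ 44.009 g/mol = 0.03318 mol
mol H = 2 × 0.598 g H₂O ÷ 18.015 g/mol = 0.06639 mol
From the AgCl data: mol Cl per gram of compound = (1.31 ÷ 143.318) ÷ 0.674 = 0.01356 mol/g, so in the 2.44 g combustion sample mol Cl = 0.03309 mol
mass O = 2.44 − (0.3985 + 0.06692 + 1.173) = 0.8016 g → mol O = 0.8016 ÷ 15.999 = 0.05010 mol
Divide by the smallest (0.03309 mol): C 1.003, H 2.006, Cl 1.000, O 1.514
Multiplying each by 2 gives whole numbers: C 2.01, H 4.01, Cl 2.00, O 3.03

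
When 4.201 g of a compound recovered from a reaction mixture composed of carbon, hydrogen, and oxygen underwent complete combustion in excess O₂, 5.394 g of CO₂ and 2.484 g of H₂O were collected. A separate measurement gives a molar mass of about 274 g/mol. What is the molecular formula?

C8H18O10

mol C = 5.394 g CO₂ ÷ 44.009 g/mol = 0.12257 mol
mol H = 2 × 2.484 g H₂O ÷ 18.015 g/mol = 0.27577 mol
mass O = 4.201 − (1.4721 + 0.27798) = 2.4509 g → mol O = 2.4509 ÷ 15.999 = 0.15319 mol
Divide by the smallest (0.12257 mol): C 1.000, H 2.250, O 1.250
Multiplying each by 4 gives whole numbers: C 4.00, H 9.00, O 5.00
Empirical formula: C4H9O5
Empirical-formula mass = 137.11 g/mol; 274 ÷ 137.11 ≈ 2, so the molecular formula is C8H18O10.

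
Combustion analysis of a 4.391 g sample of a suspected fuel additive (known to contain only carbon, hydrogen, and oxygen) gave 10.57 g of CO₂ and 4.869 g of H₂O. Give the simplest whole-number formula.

mol C = 10.57 g CO₂ ÷ 44.009 g/mol = 0.24018 mol
mol H = 2 × 4.869 g H₂O ÷ 18.015 g/mol = 0.54055 mol
mass O = 4.391 − (2.8848 + 0.54487) = 0.96135 g → mol O = 0.96135 ÷ 15.999 = 0.060088 mol
Divide by the smallest (0.060088 mol): C 3.997, H 8.996, O 1.000

C4H9O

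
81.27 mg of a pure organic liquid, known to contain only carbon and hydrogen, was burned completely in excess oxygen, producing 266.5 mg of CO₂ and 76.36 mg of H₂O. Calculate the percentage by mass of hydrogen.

10.51%

mol C = 0.2665 g CO₂ ÷ 44.009 g/mol = 0.0060556 mol
mol H = 2 × 0.07636 g H₂O ÷ 18.015 g/mol = 0.0084774 mol
mass % H = 0.0085452 g ÷ 0.08127 g × 100%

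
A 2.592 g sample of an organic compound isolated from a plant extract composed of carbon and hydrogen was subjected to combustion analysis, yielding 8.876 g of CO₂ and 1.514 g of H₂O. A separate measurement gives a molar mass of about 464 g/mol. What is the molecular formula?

mol C = 8.876 g CO₂ ÷ 44.009 g/mol = 0.20169 mol
mol H = 2 × 1.514 g H₂O ÷ 18.015 g/mol = 0.16808 mol
Divide by the smallest (0.16808 mol): C 1.200, H 1.000
Multiplying each by 5 gives whole numbers: C 6.00, H 5.00
Empirical formula: C6H5
Empirical-formula mass = 77.11 g/mol; 464 ÷ 77.11 ≈ 6, so the molecular formula is C36H30.

C36H30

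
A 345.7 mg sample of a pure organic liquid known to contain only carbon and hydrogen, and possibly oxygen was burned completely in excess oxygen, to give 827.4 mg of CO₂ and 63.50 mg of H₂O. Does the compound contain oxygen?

yes

mol C = 0.8274 g CO₂ ÷ 44.009 g/mol = 0.018801 mol
mol H = 2 × 0.06350 g H₂O ÷ 18.015 g/mol = 0.0070497 mol
C and H account for only 0.23292 g of the 0.3457 g sample; the remaining 0.11278 g must be oxygen.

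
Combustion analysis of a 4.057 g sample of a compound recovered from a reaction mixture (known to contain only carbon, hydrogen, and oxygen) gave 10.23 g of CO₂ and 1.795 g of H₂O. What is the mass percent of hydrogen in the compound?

4.95%

mol C = 10.23 g CO₂ ÷ 44.009 g/mol = 0.23245 mol
mol H = 2 × 1.795 g H₂O ÷ 18.015 g/mol = 0.19928 mol
mass O = 4.057 − (2.7920 + 0.20087) = 1.0641 g → mol O = 1.0641 ÷ 15.999 = 0.066513 mol
mass % H = 0.20087 g ÷ 4.057 g × 100%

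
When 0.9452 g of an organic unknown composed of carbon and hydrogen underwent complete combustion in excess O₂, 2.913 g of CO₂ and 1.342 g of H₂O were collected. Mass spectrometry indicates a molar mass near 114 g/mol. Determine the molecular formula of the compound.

mol C = 2.913 g CO₂ ÷ 44.009 g/mol = 0.066191 mol
mol H = 2 × 1.342 g H₂O ÷ 18.015 g/mol = 0.14899 mol
Divide by the smallest (0.066191 mol): C 1.000, H 2.251
Multiplying each by 4 gives whole numbers: C 4.00, H 9.00
Empirical formula: C4H9
Empirical-formula mass = 57.12 g/mol; 114 ÷ 57.12 ≈ 2, so the molecular formula is C8H18.

C8H18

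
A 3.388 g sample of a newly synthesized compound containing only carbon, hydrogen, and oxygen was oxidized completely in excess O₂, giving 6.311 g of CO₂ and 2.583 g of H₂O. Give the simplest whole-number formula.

mol C = 6.311 g CO₂ ÷ 44.009 g/mol = 0.14340 mol
mol H = 2 × 2.583 g H₂O ÷ 18.015 g/mol = 0.28676 mol
mass O = 3.388 − (1.7224 + 0.28906) = 1.3765 g → mol O = 1.3765 ÷ 15.999 = 0.086039 mol
Divide by the smallest (0.086039 mol): C 1.667, H 3.333, O 1.000
Multiplying each by 3 gives whole numbers: C 5.00, H 10.00, O 3.00

C5H10O3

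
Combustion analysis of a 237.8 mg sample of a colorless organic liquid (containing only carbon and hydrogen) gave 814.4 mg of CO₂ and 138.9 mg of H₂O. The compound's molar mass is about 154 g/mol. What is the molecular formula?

C12H10

mol C = 0.8144 g CO₂ ÷ 44.009 g/mol = 0.018505 mol
mol H = 2 × 0.1389 g H₂O ÷ 18.015 g/mol = 0.015420 mol
Divide by the smallest (0.015420 mol): C 1.200, H 1.000
Multiplying each by 5 gives whole numbers: C 6.00, H 5.00
Empirical formula: C6H5
Empirical-formula mass = 77.11 g/mol; 154 ÷ 77.11 ≈ 2, so the molecular formula is C12H10.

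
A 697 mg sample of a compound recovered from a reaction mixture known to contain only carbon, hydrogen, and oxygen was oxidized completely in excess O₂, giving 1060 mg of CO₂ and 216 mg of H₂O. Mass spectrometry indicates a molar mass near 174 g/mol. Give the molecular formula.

C6H6O6

mol C = 1.06 g CO₂ ÷ 44.009 g/mol = 0.02409 mol
mol H = 2 × 0.216 g H₂O ÷ 18.015 g/mol = 0.02398 mol
mass O = 0.697 − (0.2893 + 0.02417) = 0.3835 g → mol O = 0.3835 ÷ 15.999 = 0.02397 mol
Divide by the smallest (0.02397 mol): C 1.005, H 1.000, O 1.000
Empirical formula: CHO
Empirical-formula mass = 29.02 g/mol; 174 ÷ 29.02 ≈ 6, so the molecular formula is C6H6O6.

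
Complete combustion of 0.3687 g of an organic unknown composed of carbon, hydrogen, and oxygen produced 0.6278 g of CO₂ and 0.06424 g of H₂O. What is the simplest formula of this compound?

C6H3O5

mol C = 0.6278 g CO₂ ÷ 44.009 g/mol = 0.014265 mol
mol H = 2 × 0.06424 g H₂O ÷ 18.015 g/mol = 0.0071318 mol
mass O = 0.3687 − (0.17134 + 0.0071889) = 0.19017 g → mol O = 0.19017 ÷ 15.999 = 0.011886 mol
Divide by the smallest (0.0071318 mol): C 2.000, H 1.000, O 1.667
Multiplying each by 3 gives whole numbers: C 6.00, H 3.00, O 5.00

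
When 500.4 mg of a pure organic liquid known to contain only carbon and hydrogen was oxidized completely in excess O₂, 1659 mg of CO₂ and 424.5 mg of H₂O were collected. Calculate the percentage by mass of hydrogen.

mol C = 1.659 g CO₂ ÷ 44.009 g/mol = 0.037697 mol
mol H = 2 × 0.4245 g H₂O ÷ 18.015 g/mol = 0.047127 mol
mass % H = 0.047504 g ÷ 0.5004 g × 100%

9.49%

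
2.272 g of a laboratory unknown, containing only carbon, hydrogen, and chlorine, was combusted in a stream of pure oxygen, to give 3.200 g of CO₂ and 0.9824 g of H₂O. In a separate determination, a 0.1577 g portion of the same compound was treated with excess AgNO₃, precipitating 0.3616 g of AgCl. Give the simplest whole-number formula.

mol C = 3.200 g CO₂ ÷ 44.009 g/mol = 0.072712 mol
mol H = 2 × 0.9824 g H₂O ÷ 18.015 g/mol = 0.10906 mol
From the AgCl data: mol Cl per gram of compound = (0.3616 ÷ 143.318) ÷ 0.1577 = 0.015999 mol/g, so in the 2.272 g combustion sample mol Cl = 0.036350 mol
Divide by the smallest (0.036350 mol): C 2.000, H 3.000, Cl 1.000

C2H3Cl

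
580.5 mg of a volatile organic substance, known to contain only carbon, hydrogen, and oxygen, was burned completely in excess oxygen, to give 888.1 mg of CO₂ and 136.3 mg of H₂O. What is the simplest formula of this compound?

mol C = 0.8881 g CO₂ ÷ 44.009 g/mol = 0.020180 mol
mol H = 2 × 0.1363 g H₂O ÷ 18.015 g/mol = 0.015132 mol
mass O = 0.5805 − (0.24238 + 0.015253) = 0.32287 g → mol O = 0.32287 ÷ 15.999 = 0.020180 mol
Divide by the smallest (0.015132 mol): C 1.334, H 1.000, O 1.334
Multiplying each by 3 gives whole numbers: C 4.00, H 3.00, O 4.00

C4H3O4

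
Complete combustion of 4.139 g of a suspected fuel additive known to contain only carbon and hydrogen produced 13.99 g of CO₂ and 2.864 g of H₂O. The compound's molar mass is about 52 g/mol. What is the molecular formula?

C4H4

mol C = 13.99 g CO₂ ÷ 44.009 g/mol = 0.31789 mol
mol H = 2 × 2.864 g H₂O ÷ 18.015 g/mol = 0.31796 mol
Divide by the smallest (0.31789 mol): C 1.000, H 1.000
Empirical formula: CH
Empirical-formula mass = 13.02 g/mol; 52 ÷ 13.02 ≈ 4, so the molecular formula is C4H4.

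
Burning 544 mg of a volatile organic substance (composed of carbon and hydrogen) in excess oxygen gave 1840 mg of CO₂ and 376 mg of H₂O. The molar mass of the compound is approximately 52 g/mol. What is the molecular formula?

C4H4

mol C = 1.84 g CO₂ ÷ 44.009 g/mol = 0.04181 mol
mol H = 2 × 0.376 g H₂O ÷ 18.015 g/mol = 0.04174 mol
Divide by the smallest (0.04174 mol): C 1.002, H 1.000
Empirical formula: CH
Empirical-formula mass = 13.02 g/mol; 52 ÷ 13.02 ≈ 4, so the molecular formula is C4H4.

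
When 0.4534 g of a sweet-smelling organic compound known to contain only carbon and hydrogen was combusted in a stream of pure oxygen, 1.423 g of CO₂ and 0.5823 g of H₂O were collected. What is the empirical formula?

CH2

mol C = 1.423 g CO₂ ÷ 44.009 g/mol = 0.032334 mol
mol H = 2 × 0.5823 g H₂O ÷ 18.015 g/mol = 0.064646 mol
Divide by the smallest (0.032334 mol): C 1.000, H 1.999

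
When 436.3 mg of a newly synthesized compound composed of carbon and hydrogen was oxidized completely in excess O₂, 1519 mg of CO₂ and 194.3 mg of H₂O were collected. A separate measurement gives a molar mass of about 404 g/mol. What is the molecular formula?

C32H20

mol C = 1.519 g CO₂ ÷ 44.009 g/mol = 0.034516 mol
mol H = 2 × 0.1943 g H₂O ÷ 18.015 g/mol = 0.021571 mol
Divide by the smallest (0.021571 mol): C 1.600, H 1.000
Multiplying each by 5 gives whole numbers: C 8.00, H 5.00
Empirical formula: C8H5
Empirical-formula mass = 101.13 g/mol; 404 ÷ 101.13 ≈ 4, so the molecular formula is C32H20.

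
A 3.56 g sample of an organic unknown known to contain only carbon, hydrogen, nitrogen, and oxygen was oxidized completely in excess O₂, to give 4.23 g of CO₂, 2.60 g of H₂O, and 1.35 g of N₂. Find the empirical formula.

C2H6N2O

mol C = 4.23 g CO₂ ÷ 44.009 g/mol = 0.09612 mol
mol H = 2 × 2.60 g H₂O ÷ 18.015 g/mol = 0.2886 mol
mol N = 2 × 1.35 g N₂ ÷ 28.014 g/mol = 0.09638 mol
mass O = 3.56 − (1.154 + 0.2910 + 1.350) = 0.7646 g → mol O = 0.7646 ÷ 15.999 = 0.04779 mol
Divide by the smallest (0.04779 mol): C 2.011, H 6.040, N 2.017, O 1.000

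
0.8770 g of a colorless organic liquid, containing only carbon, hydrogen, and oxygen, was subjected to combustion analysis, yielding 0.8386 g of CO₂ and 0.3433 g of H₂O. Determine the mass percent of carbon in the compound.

mol C = 0.8386 g CO₂ ÷ 44.009 g/mol = 0.019055 mol
mol H = 2 × 0.3433 g H₂O ÷ 18.015 g/mol = 0.038113 mol
mass O = 0.8770 − (0.22887 + 0.038418) = 0.60971 g → mol O = 0.60971 ÷ 15.999 = 0.038109 mol
mass % C = 0.22887 g ÷ 0.8770 g × 100%

26.10%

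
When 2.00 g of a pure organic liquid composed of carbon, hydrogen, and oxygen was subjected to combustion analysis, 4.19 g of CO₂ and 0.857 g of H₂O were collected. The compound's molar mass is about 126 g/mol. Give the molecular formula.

C6H6O3

mol C = 4.19 g CO₂ ÷ 44.009 g/mol = 0.09521 mol
mol H = 2 × 0.857 g H₂O ÷ 18.015 g/mol = 0.09514 mol
mass O = 2.00 − (1.144 + 0.09590) = 0.7606 g → mol O = 0.7606 ÷ 15.999 = 0.04754 mol
Divide by the smallest (0.04754 mol): C 2.003, H 2.001, O 1.000
Empirical formula: C2H2O
Empirical-formula mass = 42.04 g/mol; 126 ÷ 42.04 ≈ 3, so the molecular formula is C6H6O3.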